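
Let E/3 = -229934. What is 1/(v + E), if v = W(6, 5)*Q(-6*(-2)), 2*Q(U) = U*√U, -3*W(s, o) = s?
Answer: -114967/79304466246 + 2*√3/39652233123 ≈ -1.4496e-6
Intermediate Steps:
W(s, o) = -s/3
Q(U) = U^(3/2)/2 (Q(U) = (U*√U)/2 = U^(3/2)/2)
E = -689802 (E = 3*(-229934) = -689802)
v = -24*√3 (v = (-⅓*6)*((-6*(-2))^(3/2)/2) = -12^(3/2) = -24*√3 ≈ -41.569)
1/(v + E) = 1/(-24*√3 - 689802) = 1/(-689802 - 24*√3)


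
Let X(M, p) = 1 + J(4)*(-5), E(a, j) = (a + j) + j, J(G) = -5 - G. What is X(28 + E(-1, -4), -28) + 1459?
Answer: 1505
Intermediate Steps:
E(a, j) = a + 2*j
X(M, p) = 46 (X(M, p) = 1 + (-5 - 1*4)*(-5) = 1 + (-5 - 4)*(-5) = 1 - 9*(-5) = 1 + 45 = 46)
X(28 + E(-1, -4), -28) + 1459 = 46 + 1459 = 1505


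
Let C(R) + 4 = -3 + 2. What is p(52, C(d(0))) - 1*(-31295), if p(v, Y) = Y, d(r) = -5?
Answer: 31290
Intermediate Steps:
C(R) = -5 (C(R) = -4 + (-3 + 2) = -4 - 1 = -5)
p(52, C(d(0))) - 1*(-31295) = -5 - 1*(-31295) = -5 + 31295 = 31290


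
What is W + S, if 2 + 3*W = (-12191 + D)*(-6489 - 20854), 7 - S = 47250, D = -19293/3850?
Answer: 427778379733/3850 ≈ 1.1111e+8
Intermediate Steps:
D = -19293/3850 (D = -19293*1/3850 = -19293/3850 ≈ -5.0112)
S = -47243 (S = 7 - 1*47250 = 7 - 47250 = -47243)
W = 427960265283/3850 (W = -⅔ + ((-12191 - 19293/3850)*(-6489 - 20854))/3 = -⅔ + (-46954643/3850*(-27343))/3 = -⅔ + (⅓)*(1283880803549/3850) = -⅔ + 1283880803549/11550 = 427960265283/3850 ≈ 1.1116e+8)
W + S = 427960265283/3850 - 47243 = 427778379733/3850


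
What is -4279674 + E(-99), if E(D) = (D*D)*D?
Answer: -5249973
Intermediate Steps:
E(D) = D**3 (E(D) = D**2*D = D**3)
-4279674 + E(-99) = -4279674 + (-99)**3 = -4279674 - 970299 = -5249973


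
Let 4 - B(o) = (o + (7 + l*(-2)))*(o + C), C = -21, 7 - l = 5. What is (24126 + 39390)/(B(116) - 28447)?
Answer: -15879/9937 ≈ -1.5980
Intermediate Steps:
l = 2 (l = 7 - 1*5 = 7 - 5 = 2)
B(o) = 4 - (-21 + o)*(3 + o) (B(o) = 4 - (o + (7 + 2*(-2)))*(o - 21) = 4 - (o + (7 - 4))*(-21 + o) = 4 - (o + 3)*(-21 + o) = 4 - (3 + o)*(-21 + o) = 4 - (-21 + o)*(3 + o))
(24126 + 39390)/(B(116) - 28447) = (24126 + 39390)/((67 - 1*116² + 18*116) - 28447) = 63516/((67 - 1*13456 + 2088) - 28447) = 63516/((67 - 13456 + 2088) - 28447) = 63516/(-11301 - 28447) = 63516/(-39748) = 63516*(-1/39748) = -15879/9937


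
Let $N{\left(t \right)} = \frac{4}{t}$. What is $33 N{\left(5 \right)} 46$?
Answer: $\frac{6072}{5} \approx 1214.4$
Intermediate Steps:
$33 N{\left(5 \right)} 46 = 33 \cdot \frac{4}{5} \cdot 46 = \frac{132}{5} \cdot 46 = \frac{6072}{5}$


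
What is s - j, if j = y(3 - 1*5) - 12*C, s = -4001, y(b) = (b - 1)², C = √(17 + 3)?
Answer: -4010 + 24*√5 ≈ -3956.3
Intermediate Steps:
C = 2*√5 (C = √20 = 2*√5 ≈ 4.4721)
y(b) = (-1 + b)²
j = 9 - 24*√5 (j = (-1 + (3 - 1*5))² - 24*√5 = (-1 + (3 - 5))² - 24*√5 = (-1 - 2)² - 24*√5 = (-3)² - 24*√5 = 9 - 24*√5 ≈ -44.666)
s - j = -4001 - (9 - 24*√5) = -4001 + (-9 + 24*√5) = -4010 + 24*√5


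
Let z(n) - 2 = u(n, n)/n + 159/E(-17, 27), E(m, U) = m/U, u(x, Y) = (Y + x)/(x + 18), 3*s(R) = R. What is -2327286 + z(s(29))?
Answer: -3284153941/1411 ≈ -2.3275e+6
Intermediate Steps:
s(R) = R/3
u(x, Y) = (Y + x)/(18 + x)
z(n) = -4259/17 + 2/(18 + n) (z(n) = 2 + (((n + n)/(18 + n))/n + 159/((-17/27))) = 2 + (((2*n)/(18 + n))/n + 159/((-17*1/27))) = 2 + ((2*n/(18 + n))/n + 159/(-17/27)) = 2 + (2/(18 + n) + 159*(-27/17)) = 2 + (2/(18 + n) - 4293/17) = 2 + (-4293/17 + 2/(18 + n)) = -4259/17 + 2/(18 + n))
-2327286 + z(s(29)) = -2327286 + (-76628 - 4259*29/3)/(17*(18 + (1/3)*29)) = -2327286 + (-76628 - 4259*29/3)/(17*(18 + 29/3)) = -2327286 + (-76628 - 123511/3)/(17*(83/3)) = -2327286 + (1/17)*(3/83)*(-353395/3) = -2327286 - 353395/1411 = -3284153941/1411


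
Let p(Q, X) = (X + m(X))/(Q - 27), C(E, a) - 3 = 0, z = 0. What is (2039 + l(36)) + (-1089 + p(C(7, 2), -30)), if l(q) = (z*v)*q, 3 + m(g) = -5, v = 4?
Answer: 11419/12 ≈ 951.58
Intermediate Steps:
C(E, a) = 3 (C(E, a) = 3 + 0 = 3)
m(g) = -8 (m(g) = -3 - 5 = -8)
l(q) = 0 (l(q) = (0*4)*q = 0*q = 0)
p(Q, X) = (-8 + X)/(-27 + Q) (p(Q, X) = (X - 8)/(Q - 27) = (-8 + X)/(-27 + Q))
(2039 + l(36)) + (-1089 + p(C(7, 2), -30)) = (2039 + 0) + (-1089 + (-8 - 30)/(-27 + 3)) = 2039 + (-1089 - 38/(-24)) = 2039 + (-1089 - 1/24*(-38)) = 2039 + (-1089 + 19/12) = 2039 - 13049/12 = 11419/12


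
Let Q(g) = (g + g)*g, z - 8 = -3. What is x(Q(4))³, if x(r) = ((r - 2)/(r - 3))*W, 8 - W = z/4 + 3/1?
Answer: 11390625/195112 ≈ 58.380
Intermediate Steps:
z = 5 (z = 8 - 3 = 5)
W = 15/4 (W = 8 - (5/4 + 3/1) = 8 - (5*(¼) + 3*1) = 8 - (5/4 + 3) = 8 - 1*17/4 = 8 - 17/4 = 15/4 ≈ 3.7500)
Q(g) = 2*g² (Q(g) = (2*g)*g = 2*g²)
x(r) = 15*(-2 + r)/(4*(-3 + r)) (x(r) = ((r - 2)/(r - 3))*(15/4) = ((-2 + r)/(-3 + r))*(15/4) = 15*(-2 + r)/(4*(-3 + r)))
x(Q(4))³ = (15*(-2 + 2*4²)/(4*(-3 + 2*4²)))³ = (15*(-2 + 2*16)/(4*(-3 + 2*16)))³ = (15*(-2 + 32)/(4*(-3 + 32)))³ = ((15/4)*30/29)³ = ((15/4)*(1/29)*30)³ = (225/58)³ = 11390625/195112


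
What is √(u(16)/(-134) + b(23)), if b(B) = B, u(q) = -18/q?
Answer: √1652555/268 ≈ 4.7967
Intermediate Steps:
√(u(16)/(-134) + b(23)) = √(-18/16/(-134) + 23) = √(-18*1/16*(-1/134) + 23) = √(-9/8*(-1/134) + 23) = √(9/1072 + 23) = √(24665/1072) = √1652555/268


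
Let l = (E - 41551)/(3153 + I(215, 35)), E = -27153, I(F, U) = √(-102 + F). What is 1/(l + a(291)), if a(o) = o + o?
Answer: 87018915/48748840393 - 2147*√113/97497680786 ≈ 0.0017848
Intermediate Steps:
l = -68704/(3153 + √113) (l = (-27153 - 41551)/(3153 + √(-102 + 215)) = -68704/(3153 + √113) ≈ -21.717)
a(o) = 2*o
1/(l + a(291)) = 1/((-13538982/621331 + 4294*√113/621331) + 2*291) = 1/((-13538982/621331 + 4294*√113/621331) + 582) = 1/(348075660/621331 + 4294*√113/621331)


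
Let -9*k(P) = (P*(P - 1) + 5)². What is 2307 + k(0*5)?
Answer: 20738/9 ≈ 2304.2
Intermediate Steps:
k(P) = -(5 + P*(-1 + P))²/9 (k(P) = -(P*(P - 1) + 5)²/9 = -(P*(-1 + P) + 5)²/9 = -(5 + P*(-1 + P))²/9)
2307 + k(0*5) = 2307 - (5 + (0*5)² - 0*5)²/9 = 2307 - (5 + 0² - 1*0)²/9 = 2307 - (5 + 0 + 0)²/9 = 2307 - ⅑*5² = 2307 - ⅑*25 = 2307 - 25/9 = 20738/9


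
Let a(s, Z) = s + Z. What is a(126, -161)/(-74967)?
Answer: 35/74967 ≈ 0.00046687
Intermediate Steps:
a(s, Z) = Z + s
a(126, -161)/(-74967) = (-161 + 126)/(-74967) = -35*(-1/74967) = 35/74967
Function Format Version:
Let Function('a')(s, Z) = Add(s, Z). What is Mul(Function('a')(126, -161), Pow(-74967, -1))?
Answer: Rational(35, 74967) ≈ 0.00046687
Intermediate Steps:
Function('a')(s, Z) = Add(Z, s)
Mul(Function('a')(126, -161), Pow(-74967, -1)) = Mul(Add(-161, 126), Pow(-74967, -1)) = Mul(-35, Rational(-1, 74967)) = Rational(35, 74967)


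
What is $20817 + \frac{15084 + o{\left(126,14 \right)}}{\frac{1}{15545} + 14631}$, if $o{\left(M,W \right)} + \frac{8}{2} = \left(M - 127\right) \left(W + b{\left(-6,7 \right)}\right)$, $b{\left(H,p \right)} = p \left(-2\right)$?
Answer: $\frac{591853739579}{28429862} \approx 20818.0$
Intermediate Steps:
$b{\left(H,p \right)} = - 2 p$
$o{\left(M,W \right)} = -4 + \left(-127 + M\right) \left(-14 + W\right)$ ($o{\left(M,W \right)} = -4 + \left(M - 127\right) \left(W - 14\right) = -4 + \left(-127 + M\right) \left(W - 14\right) = -4 + \left(-127 + M\right) \left(-14 + W\right)$)
$20817 + \frac{15084 + o{\left(126,14 \right)}}{\frac{1}{15545} + 14631} = 20817 + \frac{15084 + \left(1774 - 1778 - 1764 + 126 \cdot 14\right)}{\frac{1}{15545} + 14631} = 20817 + \frac{15084 + \left(1774 - 1778 - 1764 + 1764\right)}{\frac{1}{15545} + 14631} = 20817 + \frac{15084 - 4}{\frac{227438896}{15545}} = 20817 + 15080 \cdot \frac{15545}{227438896} = 20817 + \frac{29302325}{28429862} = \frac{591853739579}{28429862}$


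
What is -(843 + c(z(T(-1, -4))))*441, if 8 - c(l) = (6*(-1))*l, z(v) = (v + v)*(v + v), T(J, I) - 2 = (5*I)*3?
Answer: -35979867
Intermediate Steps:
T(J, I) = 2 + 15*I (T(J, I) = 2 + (5*I)*3 = 2 + 15*I)
z(v) = 4*v**2 (z(v) = (2*v)*(2*v) = 4*v**2)
c(l) = 8 + 6*l (c(l) = 8 - 6*(-1)*l = 8 - (-6)*l = 8 + 6*l)
-(843 + c(z(T(-1, -4))))*441 = -(843 + (8 + 6*(4*(2 + 15*(-4))**2)))*441 = -(843 + (8 + 6*(4*(2 - 60)**2)))*441 = -(843 + (8 + 6*(4*(-58)**2)))*441 = -(843 + (8 + 6*(4*3364)))*441 = -(843 + (8 + 6*13456))*441 = -(843 + (8 + 80736))*441 = -(843 + 80744)*441 = -81587*441 = -1*35979867 = -35979867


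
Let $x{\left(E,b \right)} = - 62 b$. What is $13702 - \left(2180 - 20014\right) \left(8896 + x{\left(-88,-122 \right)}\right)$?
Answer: $293561342$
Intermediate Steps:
$13702 - \left(2180 - 20014\right) \left(8896 + x{\left(-88,-122 \right)}\right) = 13702 - \left(2180 - 20014\right) \left(8896 - -7564\right) = 13702 - - 17834 \left(8896 + 7564\right) = 13702 - \left(-17834\right) 16460 = 13702 - -293547640 = 13702 + 293547640 = 293561342$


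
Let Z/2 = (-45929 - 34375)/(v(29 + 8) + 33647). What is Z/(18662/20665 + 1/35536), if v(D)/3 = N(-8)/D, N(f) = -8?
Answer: -41560766617088/7863043164931 ≈ -5.2856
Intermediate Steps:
v(D) = -24/D (v(D) = 3*(-8/D) = -24/D)
Z = -848928/177845 (Z = 2*((-45929 - 34375)/(-24/(29 + 8) + 33647)) = 2*(-80304/(-24/37 + 33647)) = 2*(-80304/1244915/37) = 2*(-80304*37/1244915) = 2*(-424464/177845) = -848928/177845 ≈ -4.7734)
Z/(18662/20665 + 1/35536) = -848928/(177845*(18662/20665 + 1/35536)) = -848928/(177845*663193497/734351440) = -848928/177845*734351440/663193497 = -41560766617088/7863043164931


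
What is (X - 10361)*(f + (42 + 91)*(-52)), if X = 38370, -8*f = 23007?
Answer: -2194085015/8 ≈ -2.7426e+8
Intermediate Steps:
f = -23007/8 (f = -1/8*23007 = -23007/8 ≈ -2875.9)
(X - 10361)*(f + (42 + 91)*(-52)) = (38370 - 10361)*(-23007/8 + (42 + 91)*(-52)) = 28009*(-23007/8 + 133*(-52)) = 28009*(-23007/8 - 6916) = 28009*(-78335/8) = -2194085015/8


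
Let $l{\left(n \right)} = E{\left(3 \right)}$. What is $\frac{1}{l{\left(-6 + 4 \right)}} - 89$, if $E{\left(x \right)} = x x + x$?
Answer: $- \frac{1067}{12} \approx -88.917$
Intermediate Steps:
$E{\left(x \right)} = x + x^{2}$ ($E{\left(x \right)} = x^{2} + x = x + x^{2}$)
$l{\left(n \right)} = 12$ ($l{\left(n \right)} = 3 \left(1 + 3\right) = 3 \cdot 4 = 12$)
$\frac{1}{l{\left(-6 + 4 \right)}} - 89 = \frac{1}{12} - 89 = - \frac{1067}{12}$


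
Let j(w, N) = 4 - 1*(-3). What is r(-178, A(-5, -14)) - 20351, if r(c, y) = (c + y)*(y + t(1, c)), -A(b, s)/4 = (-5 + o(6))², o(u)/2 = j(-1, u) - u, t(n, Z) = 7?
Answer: -14145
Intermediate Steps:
j(w, N) = 7 (j(w, N) = 4 + 3 = 7)
o(u) = 14 - 2*u (o(u) = 2*(7 - u) = 14 - 2*u)
A(b, s) = -36 (A(b, s) = -4*(-5 + (14 - 2*6))² = -4*(-5 + (14 - 12))² = -4*(-5 + 2)² = -4*(-3)² = -4*9 = -36)
r(c, y) = (7 + y)*(c + y) (r(c, y) = (c + y)*(y + 7) = (c + y)*(7 + y) = (7 + y)*(c + y))
r(-178, A(-5, -14)) - 20351 = ((-36)² + 7*(-178) + 7*(-36) - 178*(-36)) - 20351 = (1296 - 1246 - 252 + 6408) - 20351 = 6206 - 20351 = -14145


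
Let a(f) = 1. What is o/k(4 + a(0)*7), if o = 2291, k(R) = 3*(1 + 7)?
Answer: 2291/24 ≈ 95.458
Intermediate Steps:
k(R) = 24 (k(R) = 3*8 = 24)
o/k(4 + a(0)*7) = 2291/24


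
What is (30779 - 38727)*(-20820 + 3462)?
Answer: 137961384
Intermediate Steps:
(30779 - 38727)*(-20820 + 3462) = -7948*(-17358) = 137961384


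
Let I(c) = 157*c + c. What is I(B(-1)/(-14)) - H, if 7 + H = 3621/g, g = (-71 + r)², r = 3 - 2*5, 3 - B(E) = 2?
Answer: -69289/14196 ≈ -4.8809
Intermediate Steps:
B(E) = 1 (B(E) = 3 - 1*2 = 3 - 2 = 1)
r = -7 (r = 3 - 10 = -7)
g = 6084 (g = (-71 - 7)² = (-78)² = 6084)
I(c) = 158*c
H = -12989/2028 (H = -7 + 3621/6084 = -7 + 3621*(1/6084) = -7 + 1207/2028 = -12989/2028 ≈ -6.4048)
I(B(-1)/(-14)) - H = 158*(1/(-14)) - 1*(-12989/2028) = 158*(1*(-1/14)) + 12989/2028 = 158*(-1/14) + 12989/2028 = -79/7 + 12989/2028 = -69289/14196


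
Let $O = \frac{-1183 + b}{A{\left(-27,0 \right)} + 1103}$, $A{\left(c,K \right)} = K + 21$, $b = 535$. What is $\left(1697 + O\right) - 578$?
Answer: $\frac{314277}{281} \approx 1118.4$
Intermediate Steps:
$A{\left(c,K \right)} = 21 + K$
$O = - \frac{162}{281}$ ($O = \frac{-1183 + 535}{\left(21 + 0\right) + 1103} = - \frac{648}{21 + 1103} = - \frac{648}{1124} = \left(-648\right) \frac{1}{1124} = - \frac{162}{281} \approx -0.57651$)
$\left(1697 + O\right) - 578 = \left(1697 - \frac{162}{281}\right) - 578 = \frac{476695}{281} - 578 = \frac{314277}{281}$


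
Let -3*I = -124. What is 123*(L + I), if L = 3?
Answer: 5453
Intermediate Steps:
I = 124/3 (I = -⅓*(-124) = 124/3 ≈ 41.333)
123*(L + I) = 123*(3 + 124/3) = 123*(133/3) = 5453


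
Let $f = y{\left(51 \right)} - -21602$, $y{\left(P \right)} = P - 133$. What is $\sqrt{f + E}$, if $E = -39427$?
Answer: $i \sqrt{17907} \approx 133.82 i$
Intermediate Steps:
$y{\left(P \right)} = -133 + P$
$f = 21520$ ($f = \left(-133 + 51\right) - -21602 = -82 + 21602 = 21520$)
$\sqrt{f + E} = \sqrt{21520 - 39427} = \sqrt{-17907} = i \sqrt{17907}$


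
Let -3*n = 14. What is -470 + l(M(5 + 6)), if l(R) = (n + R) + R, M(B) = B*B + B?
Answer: -632/3 ≈ -210.67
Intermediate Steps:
n = -14/3 (n = -⅓*14 = -14/3 ≈ -4.6667)
M(B) = B + B² (M(B) = B² + B = B + B²)
l(R) = -14/3 + 2*R (l(R) = (-14/3 + R) + R = -14/3 + 2*R)
-470 + l(M(5 + 6)) = -470 + (-14/3 + 2*((5 + 6)*(1 + (5 + 6)))) = -470 + (-14/3 + 2*(11*(1 + 11))) = -470 + (-14/3 + 2*(11*12)) = -470 + (-14/3 + 2*132) = -470 + (-14/3 + 264) = -470 + 778/3 = -632/3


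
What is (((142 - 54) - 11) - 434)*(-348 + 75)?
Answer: 97461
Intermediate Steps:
(((142 - 54) - 11) - 434)*(-348 + 75) = ((88 - 11) - 434)*(-273) = (77 - 434)*(-273) = -357*(-273) = 97461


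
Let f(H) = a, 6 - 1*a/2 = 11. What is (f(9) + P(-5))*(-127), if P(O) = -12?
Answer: 2794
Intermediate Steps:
a = -10 (a = 12 - 2*11 = 12 - 22 = -10)
f(H) = -10
(f(9) + P(-5))*(-127) = (-10 - 12)*(-127) = -22*(-127) = 2794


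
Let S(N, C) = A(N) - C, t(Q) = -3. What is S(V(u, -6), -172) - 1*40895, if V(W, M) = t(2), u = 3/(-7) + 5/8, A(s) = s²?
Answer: -40714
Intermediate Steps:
u = 11/56 (u = 3*(-⅐) + 5*(⅛) = -3/7 + 5/8 = 11/56 ≈ 0.19643)
V(W, M) = -3
S(N, C) = N² - C
S(V(u, -6), -172) - 1*40895 = ((-3)² - 1*(-172)) - 1*40895 = (9 + 172) - 40895 = 181 - 40895 = -40714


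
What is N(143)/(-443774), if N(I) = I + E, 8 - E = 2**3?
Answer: -143/443774 ≈ -0.00032224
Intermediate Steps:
E = 0 (E = 8 - 1*2**3 = 8 - 1*8 = 8 - 8 = 0)
N(I) = I (N(I) = I + 0 = I)
N(143)/(-443774) = 143/(-443774) = 143*(-1/443774) = -143/443774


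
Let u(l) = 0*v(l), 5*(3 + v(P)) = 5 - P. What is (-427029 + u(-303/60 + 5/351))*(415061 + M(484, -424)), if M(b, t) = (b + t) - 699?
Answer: -176970212238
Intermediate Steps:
v(P) = -2 - P/5 (v(P) = -3 + (5 - P)/5 = -3 + (1 - P/5) = -2 - P/5)
M(b, t) = -699 + b + t
u(l) = 0 (u(l) = 0*(-2 - l/5) = 0)
(-427029 + u(-303/60 + 5/351))*(415061 + M(484, -424)) = (-427029 + 0)*(415061 + (-699 + 484 - 424)) = -427029*(415061 - 639) = -427029*414422 = -176970212238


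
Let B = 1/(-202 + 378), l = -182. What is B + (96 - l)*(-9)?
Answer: -440351/176 ≈ -2502.0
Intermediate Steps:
B = 1/176 ≈ 0.0056818
B + (96 - l)*(-9) = 1/176 + (96 - 1*(-182))*(-9) = 1/176 + (96 + 182)*(-9) = 1/176 + 278*(-9) = 1/176 - 2502 = -440351/176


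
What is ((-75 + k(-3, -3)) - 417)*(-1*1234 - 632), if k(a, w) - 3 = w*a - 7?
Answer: 908742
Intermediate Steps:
k(a, w) = -4 + a*w (k(a, w) = 3 + (w*a - 7) = 3 + (a*w - 7) = 3 + (-7 + a*w) = -4 + a*w)
((-75 + k(-3, -3)) - 417)*(-1*1234 - 632) = ((-75 + (-4 - 3*(-3))) - 417)*(-1*1234 - 632) = ((-75 + (-4 + 9)) - 417)*(-1234 - 632) = ((-75 + 5) - 417)*(-1866) = (-70 - 417)*(-1866) = -487*(-1866) = 908742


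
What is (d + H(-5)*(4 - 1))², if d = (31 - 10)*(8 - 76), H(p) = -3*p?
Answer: 1912689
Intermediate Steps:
d = -1428 (d = 21*(-68) = -1428)
(d + H(-5)*(4 - 1))² = (-1428 + (-3*(-5))*(4 - 1))² = (-1428 + 15*3)² = (-1428 + 45)² = (-1383)² = 1912689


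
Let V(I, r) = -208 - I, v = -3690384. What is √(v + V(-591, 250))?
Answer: I*√3690001 ≈ 1920.9*I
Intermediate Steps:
√(v + V(-591, 250)) = √(-3690384 + (-208 - 1*(-591))) = √(-3690384 + (-208 + 591)) = √(-3690384 + 383) = √(-3690001) = I*√3690001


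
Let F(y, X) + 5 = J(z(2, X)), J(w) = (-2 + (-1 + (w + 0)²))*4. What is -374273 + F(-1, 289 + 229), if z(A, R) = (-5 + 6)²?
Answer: -374286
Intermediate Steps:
z(A, R) = 1 (z(A, R) = 1² = 1)
J(w) = -12 + 4*w² (J(w) = (-2 + (-1 + w²))*4 = (-3 + w²)*4 = -12 + 4*w²)
F(y, X) = -13 (F(y, X) = -5 + (-12 + 4*1²) = -5 + (-12 + 4*1) = -5 + (-12 + 4) = -5 - 8 = -13)
-374273 + F(-1, 289 + 229) = -374273 - 13 = -374286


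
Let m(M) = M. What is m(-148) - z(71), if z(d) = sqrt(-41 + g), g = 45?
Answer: -150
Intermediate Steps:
z(d) = 2 (z(d) = sqrt(-41 + 45) = sqrt(4) = 2)
m(-148) - z(71) = -148 - 1*2 = -148 - 2 = -150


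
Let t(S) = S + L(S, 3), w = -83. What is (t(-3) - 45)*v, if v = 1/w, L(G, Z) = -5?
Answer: 53/83 ≈ 0.63855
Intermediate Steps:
v = -1/83 (v = 1/(-83) = -1/83 ≈ -0.012048)
t(S) = -5 + S (t(S) = S - 5 = -5 + S)
(t(-3) - 45)*v = ((-5 - 3) - 45)*(-1/83) = (-8 - 45)*(-1/83) = -53*(-1/83) = 53/83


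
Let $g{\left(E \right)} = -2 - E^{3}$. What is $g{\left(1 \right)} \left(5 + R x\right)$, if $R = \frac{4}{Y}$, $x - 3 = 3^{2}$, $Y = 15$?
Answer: $- \frac{123}{5} \approx -24.6$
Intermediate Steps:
$x = 12$ ($x = 3 + 3^{2} = 3 + 9 = 12$)
$R = \frac{4}{15} \approx 0.26667$
$g{\left(1 \right)} \left(5 + R x\right) = \left(-2 - 1^{3}\right) \left(5 + \frac{4}{15} \cdot 12\right) = \left(-2 - 1\right) \left(5 + \frac{16}{5}\right) = \left(-2 - 1\right) \frac{41}{5} = \left(-3\right) \frac{41}{5} = - \frac{123}{5}$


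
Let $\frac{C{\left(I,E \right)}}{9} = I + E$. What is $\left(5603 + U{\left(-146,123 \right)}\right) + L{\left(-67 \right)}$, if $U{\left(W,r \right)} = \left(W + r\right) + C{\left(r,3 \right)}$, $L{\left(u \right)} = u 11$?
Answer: $5977$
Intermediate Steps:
$L{\left(u \right)} = 11 u$
$C{\left(I,E \right)} = 9 E + 9 I$ ($C{\left(I,E \right)} = 9 \left(I + E\right) = 9 \left(E + I\right) = 9 E + 9 I$)
$U{\left(W,r \right)} = 27 + W + 10 r$ ($U{\left(W,r \right)} = \left(W + r\right) + \left(9 \cdot 3 + 9 r\right) = \left(W + r\right) + \left(27 + 9 r\right) = 27 + W + 10 r$)
$\left(5603 + U{\left(-146,123 \right)}\right) + L{\left(-67 \right)} = \left(5603 + \left(27 - 146 + 10 \cdot 123\right)\right) + 11 \left(-67\right) = \left(5603 + \left(27 - 146 + 1230\right)\right) - 737 = \left(5603 + 1111\right) - 737 = 6714 - 737 = 5977$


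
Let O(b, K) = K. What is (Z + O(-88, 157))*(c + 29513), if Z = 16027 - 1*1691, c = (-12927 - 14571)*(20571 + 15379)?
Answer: -14326672346391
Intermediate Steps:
c = -988553100 (c = -27498*35950 = -988553100)
Z = 14336 (Z = 16027 - 1691 = 14336)
(Z + O(-88, 157))*(c + 29513) = (14336 + 157)*(-988553100 + 29513) = 14493*(-988523587) = -14326672346391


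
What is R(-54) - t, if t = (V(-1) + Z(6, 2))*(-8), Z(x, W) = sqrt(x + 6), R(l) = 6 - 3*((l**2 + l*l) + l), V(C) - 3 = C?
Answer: -17312 + 16*sqrt(3) ≈ -17284.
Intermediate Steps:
V(C) = 3 + C
R(l) = 6 - 6*l**2 - 3*l (R(l) = 6 - 3*((l**2 + l**2) + l) = 6 - 3*(2*l**2 + l) = 6 - 3*(l + 2*l**2) = 6 + (-6*l**2 - 3*l) = 6 - 6*l**2 - 3*l)
Z(x, W) = sqrt(6 + x)
t = -16 - 16*sqrt(3) (t = ((3 - 1) + sqrt(6 + 6))*(-8) = (2 + sqrt(12))*(-8) = (2 + 2*sqrt(3))*(-8) = -16 - 16*sqrt(3) ≈ -43.713)
R(-54) - t = (6 - 6*(-54)**2 - 3*(-54)) - (-16 - 16*sqrt(3)) = (6 - 6*2916 + 162) + (16 + 16*sqrt(3)) = (6 - 17496 + 162) + (16 + 16*sqrt(3)) = -17328 + (16 + 16*sqrt(3)) = -17312 + 16*sqrt(3)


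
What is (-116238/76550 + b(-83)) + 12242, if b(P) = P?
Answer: 465327606/38275 ≈ 12157.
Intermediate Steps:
(-116238/76550 + b(-83)) + 12242 = (-116238/76550 - 83) + 12242 = (-116238*1/76550 - 83) + 12242 = (-58119/38275 - 83) + 12242 = -3234944/38275 + 12242 = 465327606/38275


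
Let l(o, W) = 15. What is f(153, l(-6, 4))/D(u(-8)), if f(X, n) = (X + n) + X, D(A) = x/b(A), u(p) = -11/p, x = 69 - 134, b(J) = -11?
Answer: 3531/65 ≈ 54.323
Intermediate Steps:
x = -65
D(A) = 65/11 (D(A) = -65/(-11) = -65*(-1/11) = 65/11)
f(X, n) = n + 2*X
f(153, l(-6, 4))/D(u(-8)) = (15 + 2*153)/(65/11) = (15 + 306)*(11/65) = 321*(11/65) = 3531/65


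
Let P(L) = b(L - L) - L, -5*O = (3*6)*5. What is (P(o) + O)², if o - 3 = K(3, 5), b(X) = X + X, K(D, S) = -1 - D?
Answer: 289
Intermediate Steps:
O = -18 (O = -3*6*5/5 = -18*5/5 = -⅕*90 = -18)
b(X) = 2*X
o = -1 (o = 3 + (-1 - 1*3) = 3 + (-1 - 3) = 3 - 4 = -1)
P(L) = -L (P(L) = 2*(L - L) - L = 2*0 - L = 0 - L = -L)
(P(o) + O)² = (-1*(-1) - 18)² = (1 - 18)² = (-17)² = 289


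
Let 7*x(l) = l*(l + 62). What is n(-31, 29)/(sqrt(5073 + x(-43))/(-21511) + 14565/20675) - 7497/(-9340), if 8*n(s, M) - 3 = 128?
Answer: 12346308401078668409967/513414001581694373240 + 48181789254725*sqrt(242858)/219877516737342344 ≈ 24.155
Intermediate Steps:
n(s, M) = 131/8 (n(s, M) = 3/8 + (1/8)*128 = 3/8 + 16 = 131/8)
x(l) = l*(62 + l)/7 (x(l) = (l*(l + 62))/7 = (l*(62 + l))/7 = l*(62 + l)/7)
n(-31, 29)/(sqrt(5073 + x(-43))/(-21511) + 14565/20675) - 7497/(-9340) = 131/(8*(sqrt(5073 + (1/7)*(-43)*(62 - 43))/(-21511) + 14565/20675)) - 7497/(-9340) = 131/(8*(sqrt(5073 + (1/7)*(-43)*19)*(-1/21511) + 14565*(1/20675))) - 7497*(-1/9340) = 131/(8*(sqrt(5073 - 817/7)*(-1/21511) + 2913/4135)) + 7497/9340 = 131/(8*(sqrt(34694/7)*(-1/21511) + 2913/4135)) + 7497/9340 = 131/(8*((sqrt(242858)/7)*(-1/21511) + 2913/4135)) + 7497/9340 = 131/(8*(-sqrt(242858)/150577 + 2913/4135)) + 7497/9340 = 131/(8*(2913/4135 - sqrt(242858)/150577)) + 7497/9340 = 7497/9340 + 131/(8*(2913/4135 - sqrt(242858)/150577))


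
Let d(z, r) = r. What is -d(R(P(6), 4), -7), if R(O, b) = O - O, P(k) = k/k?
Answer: 7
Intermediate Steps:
P(k) = 1
R(O, b) = 0
-d(R(P(6), 4), -7) = -1*(-7) = 7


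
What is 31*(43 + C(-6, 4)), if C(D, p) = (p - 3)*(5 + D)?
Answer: 1302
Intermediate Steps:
C(D, p) = (-3 + p)*(5 + D)
31*(43 + C(-6, 4)) = 31*(43 + (-15 - 3*(-6) + 5*4 - 6*4)) = 31*(43 + (-15 + 18 + 20 - 24)) = 31*(43 - 1) = 31*42 = 1302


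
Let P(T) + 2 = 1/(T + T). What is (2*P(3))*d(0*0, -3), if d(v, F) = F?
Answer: 11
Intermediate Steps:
P(T) = -2 + 1/(2*T) (P(T) = -2 + 1/(T + T) = -2 + 1/(2*T))
(2*P(3))*d(0*0, -3) = (2*(-2 + (½)/3))*(-3) = (2*(-2 + (½)*(⅓)))*(-3) = (2*(-2 + ⅙))*(-3) = (2*(-11/6))*(-3) = -11/3*(-3) = 11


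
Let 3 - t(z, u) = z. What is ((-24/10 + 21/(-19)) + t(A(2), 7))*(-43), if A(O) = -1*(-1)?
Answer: 6149/95 ≈ 64.726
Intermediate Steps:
A(O) = 1
t(z, u) = 3 - z
((-24/10 + 21/(-19)) + t(A(2), 7))*(-43) = ((-24/10 + 21/(-19)) + (3 - 1*1))*(-43) = ((-24*⅒ + 21*(-1/19)) + (3 - 1))*(-43) = ((-12/5 - 21/19) + 2)*(-43) = (-333/95 + 2)*(-43) = -143/95*(-43) = 6149/95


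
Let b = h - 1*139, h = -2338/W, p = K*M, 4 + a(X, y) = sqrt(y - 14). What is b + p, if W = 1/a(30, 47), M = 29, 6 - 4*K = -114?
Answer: 10083 - 2338*sqrt(33) ≈ -3347.8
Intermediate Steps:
K = 30 (K = 3/2 - 1/4*(-114) = 3/2 + 57/2 = 30)
a(X, y) = -4 + sqrt(-14 + y) (a(X, y) = -4 + sqrt(y - 14) = -4 + sqrt(-14 + y))
W = 1/(-4 + sqrt(33)) (W = 1/(-4 + sqrt(-14 + 47)) = 1/(-4 + sqrt(33)) ≈ 0.57321)
p = 870 (p = 30*29 = 870)
h = -2338/(4/17 + sqrt(33)/17) ≈ -4078.8
b = 9213 - 2338*sqrt(33) (b = (9352 - 2338*sqrt(33)) - 1*139 = (9352 - 2338*sqrt(33)) - 139 = 9213 - 2338*sqrt(33) ≈ -4217.8)
b + p = (9213 - 2338*sqrt(33)) + 870 = 10083 - 2338*sqrt(33)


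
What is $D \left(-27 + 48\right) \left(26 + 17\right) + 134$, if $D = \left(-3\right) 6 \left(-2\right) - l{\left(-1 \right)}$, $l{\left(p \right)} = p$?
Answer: $33545$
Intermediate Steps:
$D = 37$ ($D = \left(-3\right) 6 \left(-2\right) - -1 = \left(-18\right) \left(-2\right) + 1 = 36 + 1 = 37$)
$D \left(-27 + 48\right) \left(26 + 17\right) + 134 = 37 \left(-27 + 48\right) \left(26 + 17\right) + 134 = 37 \cdot 21 \cdot 43 + 134 = 37 \cdot 903 + 134 = 33411 + 134 = 33545$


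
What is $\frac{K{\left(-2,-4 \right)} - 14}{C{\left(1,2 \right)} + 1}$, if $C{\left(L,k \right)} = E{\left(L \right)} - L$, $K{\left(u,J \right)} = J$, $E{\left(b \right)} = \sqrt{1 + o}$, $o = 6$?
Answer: $- \frac{18 \sqrt{7}}{7} \approx -6.8034$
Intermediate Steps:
$E{\left(b \right)} = \sqrt{7}$ ($E{\left(b \right)} = \sqrt{1 + 6} = \sqrt{7}$)
$C{\left(L,k \right)} = \sqrt{7} - L$
$\frac{K{\left(-2,-4 \right)} - 14}{C{\left(1,2 \right)} + 1} = \frac{-4 - 14}{\left(\sqrt{7} - 1\right) + 1} = \frac{1}{\left(\sqrt{7} - 1\right) + 1} \left(-18\right) = \frac{1}{\left(-1 + \sqrt{7}\right) + 1} \left(-18\right) = \frac{1}{\sqrt{7}} \left(-18\right) = \frac{\sqrt{7}}{7} \left(-18\right) = - \frac{18 \sqrt{7}}{7}$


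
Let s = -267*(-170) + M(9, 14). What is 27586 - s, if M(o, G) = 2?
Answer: -17806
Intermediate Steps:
s = 45392 (s = -267*(-170) + 2 = 45390 + 2 = 45392)
27586 - s = 27586 - 1*45392 = 27586 - 45392 = -17806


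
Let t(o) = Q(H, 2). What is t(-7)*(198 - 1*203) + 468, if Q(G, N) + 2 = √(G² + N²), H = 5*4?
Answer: 478 - 10*√101 ≈ 377.50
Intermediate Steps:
H = 20
Q(G, N) = -2 + √(G² + N²)
t(o) = -2 + 2*√101 (t(o) = -2 + √(20² + 2²) = -2 + √(400 + 4) = -2 + √404 = -2 + 2*√101)
t(-7)*(198 - 1*203) + 468 = (-2 + 2*√101)*(198 - 1*203) + 468 = (-2 + 2*√101)*(198 - 203) + 468 = (-2 + 2*√101)*(-5) + 468 = (10 - 10*√101) + 468 = 478 - 10*√101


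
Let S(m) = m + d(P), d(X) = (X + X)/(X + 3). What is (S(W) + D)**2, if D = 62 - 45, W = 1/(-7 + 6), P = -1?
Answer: 225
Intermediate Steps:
W = -1 (W = 1/(-1) = -1)
D = 17
d(X) = 2*X/(3 + X) (d(X) = (2*X)/(3 + X) = 2*X/(3 + X))
S(m) = -1 + m (S(m) = m + 2*(-1)/(3 - 1) = m + 2*(-1)/2 = m + 2*(-1)*(1/2) = m - 1 = -1 + m)
(S(W) + D)**2 = ((-1 - 1) + 17)**2 = (-2 + 17)**2 = 15**2 = 225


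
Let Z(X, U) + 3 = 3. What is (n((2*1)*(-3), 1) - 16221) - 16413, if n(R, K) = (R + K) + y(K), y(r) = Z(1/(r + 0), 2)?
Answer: -32639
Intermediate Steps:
Z(X, U) = 0 (Z(X, U) = -3 + 3 = 0)
y(r) = 0
n(R, K) = K + R (n(R, K) = (R + K) + 0 = (K + R) + 0 = K + R)
(n((2*1)*(-3), 1) - 16221) - 16413 = ((1 + (2*1)*(-3)) - 16221) - 16413 = ((1 + 2*(-3)) - 16221) - 16413 = ((1 - 6) - 16221) - 16413 = (-5 - 16221) - 16413 = -16226 - 16413 = -32639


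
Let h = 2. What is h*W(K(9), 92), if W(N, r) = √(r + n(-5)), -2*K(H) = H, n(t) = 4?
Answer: 8*√6 ≈ 19.596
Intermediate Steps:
K(H) = -H/2
W(N, r) = √(4 + r) (W(N, r) = √(r + 4) = √(4 + r))
h*W(K(9), 92) = 2*√(4 + 92) = 2*√96 = 2*(4*√6) = 8*√6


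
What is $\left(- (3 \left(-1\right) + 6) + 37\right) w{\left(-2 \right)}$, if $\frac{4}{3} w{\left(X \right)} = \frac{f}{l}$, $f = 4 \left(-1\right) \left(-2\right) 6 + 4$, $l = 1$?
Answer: $1326$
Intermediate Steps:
$f = 52$ ($f = 4 \cdot 2 \cdot 6 + 4 = 4 \cdot 12 + 4 = 48 + 4 = 52$)
$w{\left(X \right)} = 39$ ($w{\left(X \right)} = \frac{3 \cdot \frac{52}{1}}{4} = \frac{3 \cdot 52 \cdot 1}{4} = \frac{3}{4} \cdot 52 = 39$)
$\left(- (3 \left(-1\right) + 6) + 37\right) w{\left(-2 \right)} = \left(- (3 \left(-1\right) + 6) + 37\right) 39 = \left(- (-3 + 6) + 37\right) 39 = \left(\left(-1\right) 3 + 37\right) 39 = \left(-3 + 37\right) 39 = 34 \cdot 39 = 1326$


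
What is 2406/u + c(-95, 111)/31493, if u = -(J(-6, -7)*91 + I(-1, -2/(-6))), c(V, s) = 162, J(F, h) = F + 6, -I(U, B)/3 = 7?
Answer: 515480/4499 ≈ 114.58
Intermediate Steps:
I(U, B) = -21 (I(U, B) = -3*7 = -21)
J(F, h) = 6 + F
u = 21 (u = -((6 - 6)*91 - 21) = -(0*91 - 21) = -(0 - 21) = -1*(-21) = 21)
2406/u + c(-95, 111)/31493 = 2406/21 + 162/31493 = 2406*(1/21) + 162*(1/31493) = 802/7 + 162/31493 = 515480/4499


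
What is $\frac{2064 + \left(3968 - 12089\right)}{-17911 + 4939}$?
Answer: $\frac{2019}{4324} \approx 0.46693$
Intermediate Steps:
$\frac{2064 + \left(3968 - 12089\right)}{-17911 + 4939} = \frac{2064 - 8121}{-12972} = \left(-6057\right) \left(- \frac{1}{12972}\right) = \frac{2019}{4324}$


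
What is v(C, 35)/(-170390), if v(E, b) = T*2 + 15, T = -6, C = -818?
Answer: -3/170390 ≈ -1.7607e-5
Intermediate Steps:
v(E, b) = 3 (v(E, b) = -6*2 + 15 = -12 + 15 = 3)
v(C, 35)/(-170390) = 3/(-170390) = 3*(-1/170390) = -3/170390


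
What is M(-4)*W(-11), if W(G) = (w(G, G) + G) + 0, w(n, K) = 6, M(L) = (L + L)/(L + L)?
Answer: -5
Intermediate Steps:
M(L) = 1 (M(L) = (2*L)/((2*L)) = (2*L)*(1/(2*L)) = 1)
W(G) = 6 + G (W(G) = (6 + G) + 0 = 6 + G)
M(-4)*W(-11) = 1*(6 - 11) = 1*(-5) = -5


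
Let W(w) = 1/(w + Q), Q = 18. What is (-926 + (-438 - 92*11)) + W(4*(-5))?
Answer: -4753/2 ≈ -2376.5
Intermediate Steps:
W(w) = 1/(18 + w) (W(w) = 1/(w + 18) = 1/(18 + w))
(-926 + (-438 - 92*11)) + W(4*(-5)) = (-926 + (-438 - 92*11)) + 1/(18 + 4*(-5)) = (-926 + (-438 - 1*1012)) + 1/(18 - 20) = (-926 + (-438 - 1012)) + 1/(-2) = (-926 - 1450) - 1/2 = -2376 - 1/2 = -4753/2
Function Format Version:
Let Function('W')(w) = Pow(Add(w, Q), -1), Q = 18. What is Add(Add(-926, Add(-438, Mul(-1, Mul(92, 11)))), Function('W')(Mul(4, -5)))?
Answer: Rational(-4753, 2) ≈ -2376.5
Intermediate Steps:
Function('W')(w) = Pow(Add(18, w), -1) (Function('W')(w) = Pow(Add(w, 18), -1) = Pow(Add(18, w), -1))
Add(Add(-926, Add(-438, Mul(-1, Mul(92, 11)))), Function('W')(Mul(4, -5))) = Add(Add(-926, Add(-438, Mul(-1, Mul(92, 11)))), Pow(Add(18, Mul(4, -5)), -1)) = Add(Add(-926, Add(-438, Mul(-1, 1012))), Pow(Add(18, -20), -1)) = Add(Add(-926, Add(-438, -1012)), Pow(-2, -1)) = Add(Add(-926, -1450), Rational(-1, 2)) = Add(-2376, Rational(-1, 2)) = Rational(-4753, 2)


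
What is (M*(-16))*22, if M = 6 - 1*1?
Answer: -1760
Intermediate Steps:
M = 5 (M = 6 - 1 = 5)
(M*(-16))*22 = (5*(-16))*22 = -80*22 = -1760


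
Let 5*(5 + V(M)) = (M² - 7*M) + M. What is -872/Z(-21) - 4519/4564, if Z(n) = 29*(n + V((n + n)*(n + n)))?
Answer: -203203345561/205216786796 ≈ -0.99019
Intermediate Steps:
V(M) = -5 - 6*M/5 + M²/5 (V(M) = -5 + ((M² - 7*M) + M)/5 = -5 + (M² - 6*M)/5 = -5 + (-6*M/5 + M²/5) = -5 - 6*M/5 + M²/5)
Z(n) = -145 + 29*n - 696*n²/5 + 464*n⁴/5 (Z(n) = 29*(n + (-5 - 6*(n + n)*(n + n)/5 + ((n + n)*(n + n))²/5)) = 29*(n + (-5 - 6*2*n*2*n/5 + ((2*n)*(2*n))²/5)) = 29*(n + (-5 - 24*n²/5 + (4*n²)²/5)) = 29*(n + (-5 - 24*n²/5 + (16*n⁴)/5)) = 29*(n + (-5 - 24*n²/5 + 16*n⁴/5)) = 29*(-5 + n - 24*n²/5 + 16*n⁴/5) = -145 + 29*n - 696*n²/5 + 464*n⁴/5)
-872/Z(-21) - 4519/4564 = -872/(-145 + 29*(-21) - 696/5*(-21)² + (464/5)*(-21)⁴) - 4519/4564 = -872/(-145 - 609 - 696/5*441 + (464/5)*194481) - 4519*1/4564 = -872/(-145 - 609 - 306936/5 + 90239184/5) - 4519/4564 = -872/89928478/5 - 4519/4564 = -872*5/89928478 - 4519/4564 = -2180/44964239 - 4519/4564 = -203203345561/205216786796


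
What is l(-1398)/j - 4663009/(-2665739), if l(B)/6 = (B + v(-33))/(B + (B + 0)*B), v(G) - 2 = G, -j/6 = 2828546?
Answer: 25759241884469112515/14725988238862094964 ≈ 1.7492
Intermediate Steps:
j = -16971276 (j = -6*2828546 = -16971276)
v(G) = 2 + G
l(B) = 6*(-31 + B)/(B + B²) (l(B) = 6*((B + (2 - 33))/(B + (B + 0)*B)) = 6*((B - 31)/(B + B*B)) = 6*((-31 + B)/(B + B²)) = 6*(-31 + B)/(B + B²))
l(-1398)/j - 4663009/(-2665739) = (6*(-31 - 1398)/(-1398*(1 - 1398)))/(-16971276) - 4663009/(-2665739) = (6*(-1/1398)*(-1429)/(-1397))*(-1/16971276) - 4663009*(-1/2665739) = (6*(-1/1398)*(-1/1397)*(-1429))*(-1/16971276) + 4663009/2665739 = -1429/325501*(-1/16971276) + 4663009/2665739 = 1429/5524167309276 + 4663009/2665739 = 25759241884469112515/14725988238862094964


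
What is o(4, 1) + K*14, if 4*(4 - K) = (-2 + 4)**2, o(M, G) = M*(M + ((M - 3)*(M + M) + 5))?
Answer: 110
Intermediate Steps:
o(M, G) = M*(5 + M + 2*M*(-3 + M)) (o(M, G) = M*(M + ((-3 + M)*(2*M) + 5)) = M*(M + (2*M*(-3 + M) + 5)) = M*(M + (5 + 2*M*(-3 + M))) = M*(5 + M + 2*M*(-3 + M)))
K = 3 (K = 4 - (-2 + 4)**2/4 = 4 - 1/4*2**2 = 4 - 1/4*4 = 4 - 1 = 3)
o(4, 1) + K*14 = 4*(5 - 5*4 + 2*4**2) + 3*14 = 4*(5 - 20 + 2*16) + 42 = 4*(5 - 20 + 32) + 42 = 4*17 + 42 = 68 + 42 = 110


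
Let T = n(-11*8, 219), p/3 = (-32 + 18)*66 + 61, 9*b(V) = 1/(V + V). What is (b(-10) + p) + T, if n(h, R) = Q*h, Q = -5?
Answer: -386821/180 ≈ -2149.0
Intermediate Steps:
b(V) = 1/(18*V) (b(V) = 1/(9*(V + V)) = 1/(9*((2*V))) = (1/(2*V))/9 = 1/(18*V))
p = -2589 (p = 3*((-32 + 18)*66 + 61) = 3*(-14*66 + 61) = 3*(-924 + 61) = 3*(-863) = -2589)
n(h, R) = -5*h
T = 440 (T = -(-55)*8 = -5*(-88) = 440)
(b(-10) + p) + T = ((1/18)/(-10) - 2589) + 440 = ((1/18)*(-1/10) - 2589) + 440 = (-1/180 - 2589) + 440 = -466021/180 + 440 = -386821/180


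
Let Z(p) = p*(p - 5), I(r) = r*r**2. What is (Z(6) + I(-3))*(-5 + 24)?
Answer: -399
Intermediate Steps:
I(r) = r**3
Z(p) = p*(-5 + p)
(Z(6) + I(-3))*(-5 + 24) = (6*(-5 + 6) + (-3)**3)*(-5 + 24) = (6*1 - 27)*19 = (6 - 27)*19 = -21*19 = -399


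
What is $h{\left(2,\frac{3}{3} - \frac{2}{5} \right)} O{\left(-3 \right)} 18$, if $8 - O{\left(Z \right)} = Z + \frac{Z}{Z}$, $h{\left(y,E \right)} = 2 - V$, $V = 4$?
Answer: $-360$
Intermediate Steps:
$h{\left(y,E \right)} = -2$ ($h{\left(y,E \right)} = 2 - 4 = -2$)
$O{\left(Z \right)} = 7 - Z$ ($O{\left(Z \right)} = 8 - \left(Z + \frac{Z}{Z}\right) = 8 - \left(Z + 1\right) = 8 - \left(1 + Z\right) = 7 - Z$)
$h{\left(2,\frac{3}{3} - \frac{2}{5} \right)} O{\left(-3 \right)} 18 = - 2 \left(7 - -3\right) 18 = - 2 \left(7 + 3\right) 18 = \left(-2\right) 10 \cdot 18 = \left(-20\right) 18 = -360$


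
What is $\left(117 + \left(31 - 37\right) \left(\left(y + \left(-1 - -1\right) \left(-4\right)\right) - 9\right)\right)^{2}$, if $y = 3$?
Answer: $23409$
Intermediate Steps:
$\left(117 + \left(31 - 37\right) \left(\left(y + \left(-1 - -1\right) \left(-4\right)\right) - 9\right)\right)^{2} = \left(117 + \left(31 - 37\right) \left(\left(3 + \left(-1 - -1\right) \left(-4\right)\right) - 9\right)\right)^{2} = \left(117 - 6 \left(\left(3 + \left(-1 + 1\right) \left(-4\right)\right) - 9\right)\right)^{2} = \left(117 - 6 \left(\left(3 + 0 \left(-4\right)\right) - 9\right)\right)^{2} = \left(117 - 6 \left(\left(3 + 0\right) - 9\right)\right)^{2} = \left(117 - 6 \left(3 - 9\right)\right)^{2} = \left(117 - -36\right)^{2} = \left(117 + 36\right)^{2} = 153^{2} = 23409$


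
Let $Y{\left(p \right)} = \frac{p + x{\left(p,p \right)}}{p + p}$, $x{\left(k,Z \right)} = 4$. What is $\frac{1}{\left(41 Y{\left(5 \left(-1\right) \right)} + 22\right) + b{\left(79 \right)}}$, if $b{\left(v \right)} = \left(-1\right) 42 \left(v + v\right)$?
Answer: $- \frac{10}{66099} \approx -0.00015129$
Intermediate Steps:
$Y{\left(p \right)} = \frac{4 + p}{2 p}$ ($Y{\left(p \right)} = \frac{p + 4}{p + p} = \frac{4 + p}{2 p}$)
$b{\left(v \right)} = - 84 v$ ($b{\left(v \right)} = - 42 \cdot 2 v = - 84 v$)
$\frac{1}{\left(41 Y{\left(5 \left(-1\right) \right)} + 22\right) + b{\left(79 \right)}} = \frac{1}{\left(41 \frac{4 + 5 \left(-1\right)}{2 \cdot 5 \left(-1\right)} + 22\right) - 6636} = \frac{1}{\left(41 \frac{4 - 5}{2 \left(-5\right)} + 22\right) - 6636} = \frac{1}{\left(41 \cdot \frac{1}{2} \left(- \frac{1}{5}\right) \left(-1\right) + 22\right) - 6636} = \frac{1}{\left(41 \cdot \frac{1}{10} + 22\right) - 6636} = \frac{1}{\left(\frac{41}{10} + 22\right) - 6636} = \frac{1}{\frac{261}{10} - 6636} = \frac{1}{- \frac{66099}{10}} = - \frac{10}{66099}$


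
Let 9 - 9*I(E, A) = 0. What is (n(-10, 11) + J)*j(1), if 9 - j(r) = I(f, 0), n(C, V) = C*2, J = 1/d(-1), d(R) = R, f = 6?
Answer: -168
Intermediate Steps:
J = -1 (J = 1/(-1) = -1)
I(E, A) = 1 (I(E, A) = 1 - ⅑*0 = 1 + 0 = 1)
n(C, V) = 2*C
j(r) = 8 (j(r) = 9 - 1*1 = 9 - 1 = 8)
(n(-10, 11) + J)*j(1) = (2*(-10) - 1)*8 = (-20 - 1)*8 = -21*8 = -168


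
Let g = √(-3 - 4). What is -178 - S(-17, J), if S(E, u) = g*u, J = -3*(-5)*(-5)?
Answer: -178 + 75*I*√7 ≈ -178.0 + 198.43*I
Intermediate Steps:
J = -75 (J = 15*(-5) = -75)
g = I*√7 (g = √(-7) = I*√7 ≈ 2.6458*I)
S(E, u) = I*u*√7 (S(E, u) = (I*√7)*u = I*u*√7)
-178 - S(-17, J) = -178 - I*(-75)*√7 = -178 - (-75)*I*√7 = -178 + 75*I*√7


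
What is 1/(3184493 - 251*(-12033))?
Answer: 1/6204776 ≈ 1.6117e-7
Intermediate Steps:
1/(3184493 - 251*(-12033)) = 1/(3184493 + 3020283) = 1/6204776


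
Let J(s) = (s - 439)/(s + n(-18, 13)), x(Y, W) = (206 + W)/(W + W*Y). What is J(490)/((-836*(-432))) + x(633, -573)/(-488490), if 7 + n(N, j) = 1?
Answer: 1459761229/5038906875383040 ≈ 2.8970e-7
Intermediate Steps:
n(N, j) = -6 (n(N, j) = -7 + 1 = -6)
x(Y, W) = (206 + W)/(W + W*Y)
J(s) = (-439 + s)/(-6 + s) (J(s) = (s - 439)/(s - 6) = (-439 + s)/(-6 + s))
J(490)/((-836*(-432))) + x(633, -573)/(-488490) = ((-439 + 490)/(-6 + 490))/((-836*(-432))) + ((206 - 573)/((-573)*(1 + 633)))/(-488490) = (51/484)/361152 - 1/573*(-367)/634*(-1/488490) = ((1/484)*51)*(1/361152) - 1/573*1/634*(-367)*(-1/488490) = (51/484)*(1/361152) + (367/363282)*(-1/488490) = 17/58265856 - 367/177459624180 = 1459761229/5038906875383040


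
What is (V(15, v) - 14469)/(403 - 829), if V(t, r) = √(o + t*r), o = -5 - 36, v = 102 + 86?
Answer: 4823/142 - √2779/426 ≈ 33.841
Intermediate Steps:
v = 188
o = -41
V(t, r) = √(-41 + r*t) (V(t, r) = √(-41 + t*r) = √(-41 + r*t))
(V(15, v) - 14469)/(403 - 829) = (√(-41 + 188*15) - 14469)/(403 - 829) = (√(-41 + 2820) - 14469)/(-426) = (√2779 - 14469)*(-1/426) = (-14469 + √2779)*(-1/426) = 4823/142 - √2779/426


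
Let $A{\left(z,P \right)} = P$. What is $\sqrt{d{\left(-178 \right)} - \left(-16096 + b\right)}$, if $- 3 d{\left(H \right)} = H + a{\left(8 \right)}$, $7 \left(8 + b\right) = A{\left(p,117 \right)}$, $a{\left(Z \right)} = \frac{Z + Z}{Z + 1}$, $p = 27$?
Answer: $\frac{\sqrt{64083579}}{63} \approx 127.07$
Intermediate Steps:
$a{\left(Z \right)} = \frac{2 Z}{1 + Z}$
$b = \frac{61}{7}$ ($b = -8 + \frac{1}{7} \cdot 117 = -8 + \frac{117}{7} = \frac{61}{7} \approx 8.7143$)
$d{\left(H \right)} = - \frac{16}{27} - \frac{H}{3}$ ($d{\left(H \right)} = - \frac{H + 2 \cdot 8 \frac{1}{1 + 8}}{3} = - \frac{H + 2 \cdot 8 \cdot \frac{1}{9}}{3} = - \frac{H + \frac{16}{9}}{3} = - \frac{\frac{16}{9} + H}{3} = - \frac{16}{27} - \frac{H}{3}$)
$\sqrt{d{\left(-178 \right)} - \left(-16096 + b\right)} = \sqrt{\left(- \frac{16}{27} - - \frac{178}{3}\right) + \left(16096 - \frac{61}{7}\right)} = \sqrt{\left(- \frac{16}{27} + \frac{178}{3}\right) + \left(16096 - \frac{61}{7}\right)} = \sqrt{\frac{1586}{27} + \frac{112611}{7}} = \sqrt{\frac{3051599}{189}} = \frac{\sqrt{64083579}}{63}$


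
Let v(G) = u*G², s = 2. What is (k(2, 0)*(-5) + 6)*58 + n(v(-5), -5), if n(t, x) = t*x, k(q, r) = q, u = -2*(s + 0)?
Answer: 268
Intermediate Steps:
u = -4 (u = -2*(2 + 0) = -2*2 = -4)
v(G) = -4*G²
(k(2, 0)*(-5) + 6)*58 + n(v(-5), -5) = (2*(-5) + 6)*58 - 4*(-5)²*(-5) = (-10 + 6)*58 - 4*25*(-5) = -4*58 - 100*(-5) = -232 + 500 = 268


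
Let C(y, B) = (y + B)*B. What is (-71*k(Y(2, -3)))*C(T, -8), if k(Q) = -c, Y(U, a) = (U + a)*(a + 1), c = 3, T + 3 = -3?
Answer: 23856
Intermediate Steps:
T = -6 (T = -3 - 3 = -6)
C(y, B) = B*(B + y) (C(y, B) = (B + y)*B = B*(B + y))
Y(U, a) = (1 + a)*(U + a) (Y(U, a) = (U + a)*(1 + a) = (1 + a)*(U + a))
k(Q) = -3 (k(Q) = -1*3 = -3)
(-71*k(Y(2, -3)))*C(T, -8) = (-71*(-3))*(-8*(-8 - 6)) = 213*(-8*(-14)) = 213*112 = 23856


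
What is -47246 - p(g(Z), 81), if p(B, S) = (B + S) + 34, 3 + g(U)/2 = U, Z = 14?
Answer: -47383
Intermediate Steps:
g(U) = -6 + 2*U
p(B, S) = 34 + B + S
-47246 - p(g(Z), 81) = -47246 - (34 + (-6 + 2*14) + 81) = -47246 - (34 + (-6 + 28) + 81) = -47246 - (34 + 22 + 81) = -47246 - 1*137 = -47246 - 137 = -47383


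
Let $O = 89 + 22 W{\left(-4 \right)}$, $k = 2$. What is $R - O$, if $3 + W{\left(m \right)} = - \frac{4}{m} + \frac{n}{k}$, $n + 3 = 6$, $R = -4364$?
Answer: $-4442$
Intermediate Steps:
$n = 3$ ($n = -3 + 6 = 3$)
$W{\left(m \right)} = - \frac{3}{2} - \frac{4}{m}$ ($W{\left(m \right)} = -3 + \left(- \frac{4}{m} + \frac{3}{2}\right) = -3 + \left(\frac{3}{2} - \frac{4}{m}\right) = - \frac{3}{2} - \frac{4}{m}$)
$O = 78$ ($O = 89 + 22 \left(- \frac{3}{2} - \frac{4}{-4}\right) = 89 + 22 \left(- \frac{3}{2} - -1\right) = 89 + 22 \left(- \frac{3}{2} + 1\right) = 89 + 22 \left(- \frac{1}{2}\right) = 89 - 11 = 78$)
$R - O = -4364 - 78 = -4442$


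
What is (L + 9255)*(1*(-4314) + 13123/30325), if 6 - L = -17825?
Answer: -3543090596722/30325 ≈ -1.1684e+8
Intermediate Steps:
L = 17831 (L = 6 - 1*(-17825) = 6 + 17825 = 17831)
(L + 9255)*(1*(-4314) + 13123/30325) = (17831 + 9255)*(1*(-4314) + 13123/30325) = 27086*(-4314 + 13123*(1/30325)) = 27086*(-4314 + 13123/30325) = 27086*(-130808927/30325) = -3543090596722/30325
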